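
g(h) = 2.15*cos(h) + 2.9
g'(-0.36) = 0.76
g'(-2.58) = 1.14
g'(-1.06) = 1.88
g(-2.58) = 1.08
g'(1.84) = -2.07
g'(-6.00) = -0.60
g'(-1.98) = 1.97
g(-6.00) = 4.96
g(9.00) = 0.94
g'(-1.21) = 2.01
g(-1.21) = 3.66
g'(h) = -2.15*sin(h)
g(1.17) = 3.74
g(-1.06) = 3.95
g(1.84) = 2.33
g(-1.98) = 2.04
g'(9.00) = -0.89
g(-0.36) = 4.91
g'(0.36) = -0.76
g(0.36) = 4.91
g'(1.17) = -1.98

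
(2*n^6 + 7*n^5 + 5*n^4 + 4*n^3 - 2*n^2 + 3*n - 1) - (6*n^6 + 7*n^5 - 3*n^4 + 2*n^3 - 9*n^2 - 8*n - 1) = -4*n^6 + 8*n^4 + 2*n^3 + 7*n^2 + 11*n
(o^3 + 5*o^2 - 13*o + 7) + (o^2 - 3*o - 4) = o^3 + 6*o^2 - 16*o + 3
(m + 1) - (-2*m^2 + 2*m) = 2*m^2 - m + 1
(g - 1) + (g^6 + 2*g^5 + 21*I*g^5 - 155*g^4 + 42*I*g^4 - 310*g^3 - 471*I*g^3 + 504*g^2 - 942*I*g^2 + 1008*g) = g^6 + 2*g^5 + 21*I*g^5 - 155*g^4 + 42*I*g^4 - 310*g^3 - 471*I*g^3 + 504*g^2 - 942*I*g^2 + 1009*g - 1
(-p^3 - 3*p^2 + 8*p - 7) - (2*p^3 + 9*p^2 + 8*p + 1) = -3*p^3 - 12*p^2 - 8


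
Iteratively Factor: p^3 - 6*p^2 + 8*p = (p - 4)*(p^2 - 2*p) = p*(p - 4)*(p - 2)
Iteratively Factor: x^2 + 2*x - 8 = (x - 2)*(x + 4)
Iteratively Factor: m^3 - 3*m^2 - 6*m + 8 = (m - 4)*(m^2 + m - 2) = (m - 4)*(m - 1)*(m + 2)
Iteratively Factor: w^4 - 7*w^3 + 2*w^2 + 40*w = (w - 4)*(w^3 - 3*w^2 - 10*w) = w*(w - 4)*(w^2 - 3*w - 10) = w*(w - 5)*(w - 4)*(w + 2)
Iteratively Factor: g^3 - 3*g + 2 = (g - 1)*(g^2 + g - 2) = (g - 1)*(g + 2)*(g - 1)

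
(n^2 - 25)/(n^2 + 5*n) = (n - 5)/n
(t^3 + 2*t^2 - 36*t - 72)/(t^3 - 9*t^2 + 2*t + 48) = (t^2 - 36)/(t^2 - 11*t + 24)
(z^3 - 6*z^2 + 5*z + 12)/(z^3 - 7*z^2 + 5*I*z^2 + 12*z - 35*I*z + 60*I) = (z + 1)/(z + 5*I)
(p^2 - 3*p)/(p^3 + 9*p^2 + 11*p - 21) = p*(p - 3)/(p^3 + 9*p^2 + 11*p - 21)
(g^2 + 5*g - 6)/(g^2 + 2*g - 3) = (g + 6)/(g + 3)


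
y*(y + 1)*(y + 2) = y^3 + 3*y^2 + 2*y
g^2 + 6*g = g*(g + 6)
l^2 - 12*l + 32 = (l - 8)*(l - 4)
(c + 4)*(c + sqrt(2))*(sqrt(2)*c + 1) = sqrt(2)*c^3 + 3*c^2 + 4*sqrt(2)*c^2 + sqrt(2)*c + 12*c + 4*sqrt(2)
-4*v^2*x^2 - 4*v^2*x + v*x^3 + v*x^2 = x*(-4*v + x)*(v*x + v)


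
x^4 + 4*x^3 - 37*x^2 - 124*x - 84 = (x - 6)*(x + 1)*(x + 2)*(x + 7)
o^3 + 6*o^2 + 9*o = o*(o + 3)^2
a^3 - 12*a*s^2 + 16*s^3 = (a - 2*s)^2*(a + 4*s)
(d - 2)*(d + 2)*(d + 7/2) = d^3 + 7*d^2/2 - 4*d - 14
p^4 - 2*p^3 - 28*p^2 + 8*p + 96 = (p - 6)*(p - 2)*(p + 2)*(p + 4)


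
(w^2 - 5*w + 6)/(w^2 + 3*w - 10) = (w - 3)/(w + 5)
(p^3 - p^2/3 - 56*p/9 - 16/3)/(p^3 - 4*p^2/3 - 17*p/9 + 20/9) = (3*p^2 - 5*p - 12)/(3*p^2 - 8*p + 5)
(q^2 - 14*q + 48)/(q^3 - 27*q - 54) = (q - 8)/(q^2 + 6*q + 9)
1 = 1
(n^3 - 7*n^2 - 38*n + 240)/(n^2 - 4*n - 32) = (n^2 + n - 30)/(n + 4)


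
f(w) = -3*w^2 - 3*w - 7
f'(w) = -6*w - 3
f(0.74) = -10.86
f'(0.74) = -7.44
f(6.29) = -144.56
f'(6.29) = -40.74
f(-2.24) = -15.33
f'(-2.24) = 10.44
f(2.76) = -38.13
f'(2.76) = -19.56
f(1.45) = -17.66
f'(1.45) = -11.70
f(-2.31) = -16.08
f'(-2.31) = 10.86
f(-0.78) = -6.49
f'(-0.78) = 1.68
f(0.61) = -9.95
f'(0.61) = -6.66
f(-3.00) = -25.00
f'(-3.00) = 15.00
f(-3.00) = -25.00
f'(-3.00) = 15.00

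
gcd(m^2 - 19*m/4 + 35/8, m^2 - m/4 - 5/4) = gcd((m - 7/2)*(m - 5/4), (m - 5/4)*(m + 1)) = m - 5/4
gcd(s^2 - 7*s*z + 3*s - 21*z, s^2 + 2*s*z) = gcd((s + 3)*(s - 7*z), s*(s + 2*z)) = 1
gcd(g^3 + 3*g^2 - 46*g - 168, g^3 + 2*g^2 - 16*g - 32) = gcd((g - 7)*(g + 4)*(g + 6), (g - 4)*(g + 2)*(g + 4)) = g + 4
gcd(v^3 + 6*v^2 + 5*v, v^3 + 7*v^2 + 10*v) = v^2 + 5*v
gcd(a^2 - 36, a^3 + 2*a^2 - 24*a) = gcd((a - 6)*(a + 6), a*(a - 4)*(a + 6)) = a + 6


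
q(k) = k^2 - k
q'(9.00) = 17.00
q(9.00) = 72.00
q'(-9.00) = -19.00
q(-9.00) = 90.00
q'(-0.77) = -2.54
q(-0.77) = 1.36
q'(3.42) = 5.84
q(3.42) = 8.28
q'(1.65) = 2.30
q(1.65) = 1.07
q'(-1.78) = -4.56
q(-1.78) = 4.95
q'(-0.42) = -1.84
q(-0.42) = 0.60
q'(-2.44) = -5.88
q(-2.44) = 8.39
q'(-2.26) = -5.52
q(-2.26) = 7.37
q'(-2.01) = -5.02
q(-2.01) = 6.05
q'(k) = 2*k - 1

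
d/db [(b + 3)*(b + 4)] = 2*b + 7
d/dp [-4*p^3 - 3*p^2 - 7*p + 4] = -12*p^2 - 6*p - 7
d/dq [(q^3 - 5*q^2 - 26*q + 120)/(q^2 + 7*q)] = (q^4 + 14*q^3 - 9*q^2 - 240*q - 840)/(q^2*(q^2 + 14*q + 49))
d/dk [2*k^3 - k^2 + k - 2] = 6*k^2 - 2*k + 1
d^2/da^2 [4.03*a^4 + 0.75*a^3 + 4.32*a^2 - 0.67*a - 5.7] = 48.36*a^2 + 4.5*a + 8.64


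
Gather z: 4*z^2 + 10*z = 4*z^2 + 10*z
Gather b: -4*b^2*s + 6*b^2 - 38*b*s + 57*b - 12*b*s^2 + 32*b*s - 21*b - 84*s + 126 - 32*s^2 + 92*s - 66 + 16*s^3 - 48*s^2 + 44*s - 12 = b^2*(6 - 4*s) + b*(-12*s^2 - 6*s + 36) + 16*s^3 - 80*s^2 + 52*s + 48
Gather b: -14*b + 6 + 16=22 - 14*b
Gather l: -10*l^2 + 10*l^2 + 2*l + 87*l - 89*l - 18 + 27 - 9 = 0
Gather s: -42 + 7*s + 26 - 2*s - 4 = 5*s - 20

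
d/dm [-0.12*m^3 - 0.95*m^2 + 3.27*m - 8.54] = -0.36*m^2 - 1.9*m + 3.27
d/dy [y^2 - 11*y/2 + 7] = 2*y - 11/2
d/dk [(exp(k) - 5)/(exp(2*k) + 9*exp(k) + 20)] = (-(exp(k) - 5)*(2*exp(k) + 9) + exp(2*k) + 9*exp(k) + 20)*exp(k)/(exp(2*k) + 9*exp(k) + 20)^2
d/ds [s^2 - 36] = 2*s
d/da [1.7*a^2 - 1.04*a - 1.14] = 3.4*a - 1.04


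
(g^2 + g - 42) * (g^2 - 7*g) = g^4 - 6*g^3 - 49*g^2 + 294*g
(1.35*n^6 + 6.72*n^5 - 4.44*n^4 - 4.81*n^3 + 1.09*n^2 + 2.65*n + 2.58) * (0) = 0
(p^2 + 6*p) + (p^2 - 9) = 2*p^2 + 6*p - 9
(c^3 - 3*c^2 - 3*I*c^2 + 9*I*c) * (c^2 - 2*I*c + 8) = c^5 - 3*c^4 - 5*I*c^4 + 2*c^3 + 15*I*c^3 - 6*c^2 - 24*I*c^2 + 72*I*c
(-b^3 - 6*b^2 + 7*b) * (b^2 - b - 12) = -b^5 - 5*b^4 + 25*b^3 + 65*b^2 - 84*b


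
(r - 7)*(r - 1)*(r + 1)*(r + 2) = r^4 - 5*r^3 - 15*r^2 + 5*r + 14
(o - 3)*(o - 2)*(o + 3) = o^3 - 2*o^2 - 9*o + 18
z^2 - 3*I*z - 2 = (z - 2*I)*(z - I)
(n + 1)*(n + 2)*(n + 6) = n^3 + 9*n^2 + 20*n + 12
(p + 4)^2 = p^2 + 8*p + 16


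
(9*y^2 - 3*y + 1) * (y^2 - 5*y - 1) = 9*y^4 - 48*y^3 + 7*y^2 - 2*y - 1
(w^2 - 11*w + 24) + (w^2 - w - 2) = 2*w^2 - 12*w + 22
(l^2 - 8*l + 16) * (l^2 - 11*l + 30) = l^4 - 19*l^3 + 134*l^2 - 416*l + 480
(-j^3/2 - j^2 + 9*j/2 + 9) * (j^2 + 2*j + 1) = -j^5/2 - 2*j^4 + 2*j^3 + 17*j^2 + 45*j/2 + 9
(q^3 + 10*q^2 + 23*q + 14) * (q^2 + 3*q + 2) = q^5 + 13*q^4 + 55*q^3 + 103*q^2 + 88*q + 28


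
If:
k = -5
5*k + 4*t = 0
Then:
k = -5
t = 25/4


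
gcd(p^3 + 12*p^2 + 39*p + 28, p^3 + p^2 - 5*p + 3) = 1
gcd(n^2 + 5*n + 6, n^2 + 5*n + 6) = n^2 + 5*n + 6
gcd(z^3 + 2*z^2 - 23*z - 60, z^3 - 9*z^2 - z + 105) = z^2 - 2*z - 15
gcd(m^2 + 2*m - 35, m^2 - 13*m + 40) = m - 5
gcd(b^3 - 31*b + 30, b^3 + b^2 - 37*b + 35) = b^2 - 6*b + 5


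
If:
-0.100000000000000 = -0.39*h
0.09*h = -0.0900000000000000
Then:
No Solution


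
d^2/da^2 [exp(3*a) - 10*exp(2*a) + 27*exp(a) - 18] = (9*exp(2*a) - 40*exp(a) + 27)*exp(a)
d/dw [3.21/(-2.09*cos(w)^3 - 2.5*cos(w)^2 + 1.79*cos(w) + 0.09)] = (-20.1267*cos(w)^2 - 16.05*cos(w) + 5.7459)*sin(w)/(2.09*cos(w)^3 + 2.5*cos(w)^2 - 1.79*cos(w) - 0.09)^2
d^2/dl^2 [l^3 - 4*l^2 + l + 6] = 6*l - 8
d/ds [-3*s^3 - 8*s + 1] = -9*s^2 - 8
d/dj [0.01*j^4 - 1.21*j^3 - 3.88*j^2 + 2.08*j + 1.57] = 0.04*j^3 - 3.63*j^2 - 7.76*j + 2.08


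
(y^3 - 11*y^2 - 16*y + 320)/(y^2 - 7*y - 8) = (y^2 - 3*y - 40)/(y + 1)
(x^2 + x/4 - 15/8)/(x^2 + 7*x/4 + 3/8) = (4*x - 5)/(4*x + 1)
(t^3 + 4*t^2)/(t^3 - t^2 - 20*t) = t/(t - 5)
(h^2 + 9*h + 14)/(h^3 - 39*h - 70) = (h + 7)/(h^2 - 2*h - 35)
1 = 1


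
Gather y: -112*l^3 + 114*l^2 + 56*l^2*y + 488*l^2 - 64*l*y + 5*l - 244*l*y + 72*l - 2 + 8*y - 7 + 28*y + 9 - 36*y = -112*l^3 + 602*l^2 + 77*l + y*(56*l^2 - 308*l)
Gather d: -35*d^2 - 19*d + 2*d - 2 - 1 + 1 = -35*d^2 - 17*d - 2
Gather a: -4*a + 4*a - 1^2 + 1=0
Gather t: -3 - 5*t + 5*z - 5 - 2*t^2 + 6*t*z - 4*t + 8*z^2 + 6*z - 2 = -2*t^2 + t*(6*z - 9) + 8*z^2 + 11*z - 10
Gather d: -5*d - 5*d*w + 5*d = -5*d*w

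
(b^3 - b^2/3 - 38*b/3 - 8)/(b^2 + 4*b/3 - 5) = (3*b^2 - 10*b - 8)/(3*b - 5)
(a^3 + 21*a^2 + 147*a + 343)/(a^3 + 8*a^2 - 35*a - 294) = (a + 7)/(a - 6)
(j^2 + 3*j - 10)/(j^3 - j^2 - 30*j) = (j - 2)/(j*(j - 6))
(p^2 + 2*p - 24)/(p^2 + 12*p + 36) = (p - 4)/(p + 6)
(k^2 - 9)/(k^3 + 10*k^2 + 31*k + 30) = (k - 3)/(k^2 + 7*k + 10)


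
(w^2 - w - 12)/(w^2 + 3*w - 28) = (w + 3)/(w + 7)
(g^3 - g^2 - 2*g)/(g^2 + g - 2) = g*(g^2 - g - 2)/(g^2 + g - 2)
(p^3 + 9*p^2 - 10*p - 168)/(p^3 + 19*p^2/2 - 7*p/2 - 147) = 2*(p - 4)/(2*p - 7)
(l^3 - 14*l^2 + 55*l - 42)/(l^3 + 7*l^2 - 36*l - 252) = (l^2 - 8*l + 7)/(l^2 + 13*l + 42)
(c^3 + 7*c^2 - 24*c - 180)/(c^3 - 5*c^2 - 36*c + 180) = (c + 6)/(c - 6)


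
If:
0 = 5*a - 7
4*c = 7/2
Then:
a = 7/5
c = 7/8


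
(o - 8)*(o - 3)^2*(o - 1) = o^4 - 15*o^3 + 71*o^2 - 129*o + 72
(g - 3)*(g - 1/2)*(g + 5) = g^3 + 3*g^2/2 - 16*g + 15/2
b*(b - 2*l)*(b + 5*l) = b^3 + 3*b^2*l - 10*b*l^2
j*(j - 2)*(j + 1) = j^3 - j^2 - 2*j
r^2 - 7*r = r*(r - 7)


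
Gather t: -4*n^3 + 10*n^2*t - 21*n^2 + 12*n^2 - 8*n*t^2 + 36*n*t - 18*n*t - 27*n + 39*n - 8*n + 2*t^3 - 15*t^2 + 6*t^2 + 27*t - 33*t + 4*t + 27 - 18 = -4*n^3 - 9*n^2 + 4*n + 2*t^3 + t^2*(-8*n - 9) + t*(10*n^2 + 18*n - 2) + 9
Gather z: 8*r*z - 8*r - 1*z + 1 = -8*r + z*(8*r - 1) + 1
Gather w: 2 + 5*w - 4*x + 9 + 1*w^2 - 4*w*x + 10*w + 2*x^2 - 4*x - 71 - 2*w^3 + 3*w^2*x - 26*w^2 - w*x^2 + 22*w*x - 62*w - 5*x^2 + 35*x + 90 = -2*w^3 + w^2*(3*x - 25) + w*(-x^2 + 18*x - 47) - 3*x^2 + 27*x + 30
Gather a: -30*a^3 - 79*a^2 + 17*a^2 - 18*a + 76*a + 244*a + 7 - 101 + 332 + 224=-30*a^3 - 62*a^2 + 302*a + 462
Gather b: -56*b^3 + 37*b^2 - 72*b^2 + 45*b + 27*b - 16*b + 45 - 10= -56*b^3 - 35*b^2 + 56*b + 35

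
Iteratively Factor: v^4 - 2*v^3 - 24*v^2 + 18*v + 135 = (v + 3)*(v^3 - 5*v^2 - 9*v + 45) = (v + 3)^2*(v^2 - 8*v + 15) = (v - 3)*(v + 3)^2*(v - 5)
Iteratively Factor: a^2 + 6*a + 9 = (a + 3)*(a + 3)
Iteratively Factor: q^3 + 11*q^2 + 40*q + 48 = (q + 4)*(q^2 + 7*q + 12) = (q + 3)*(q + 4)*(q + 4)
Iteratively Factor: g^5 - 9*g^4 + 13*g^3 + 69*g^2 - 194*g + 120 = (g - 4)*(g^4 - 5*g^3 - 7*g^2 + 41*g - 30) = (g - 5)*(g - 4)*(g^3 - 7*g + 6) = (g - 5)*(g - 4)*(g - 2)*(g^2 + 2*g - 3) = (g - 5)*(g - 4)*(g - 2)*(g + 3)*(g - 1)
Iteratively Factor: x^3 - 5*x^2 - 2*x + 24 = (x - 3)*(x^2 - 2*x - 8) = (x - 3)*(x + 2)*(x - 4)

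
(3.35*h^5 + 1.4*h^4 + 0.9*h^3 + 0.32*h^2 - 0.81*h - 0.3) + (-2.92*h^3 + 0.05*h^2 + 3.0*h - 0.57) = 3.35*h^5 + 1.4*h^4 - 2.02*h^3 + 0.37*h^2 + 2.19*h - 0.87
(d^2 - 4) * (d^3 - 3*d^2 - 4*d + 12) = d^5 - 3*d^4 - 8*d^3 + 24*d^2 + 16*d - 48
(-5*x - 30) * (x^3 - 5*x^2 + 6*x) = -5*x^4 - 5*x^3 + 120*x^2 - 180*x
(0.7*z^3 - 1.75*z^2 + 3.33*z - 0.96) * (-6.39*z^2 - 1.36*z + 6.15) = -4.473*z^5 + 10.2305*z^4 - 14.5937*z^3 - 9.1569*z^2 + 21.7851*z - 5.904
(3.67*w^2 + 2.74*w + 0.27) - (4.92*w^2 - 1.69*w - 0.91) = -1.25*w^2 + 4.43*w + 1.18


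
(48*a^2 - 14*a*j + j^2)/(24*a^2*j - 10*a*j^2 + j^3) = (8*a - j)/(j*(4*a - j))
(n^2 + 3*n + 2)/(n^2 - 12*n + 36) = (n^2 + 3*n + 2)/(n^2 - 12*n + 36)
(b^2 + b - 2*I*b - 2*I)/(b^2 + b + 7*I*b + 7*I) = (b - 2*I)/(b + 7*I)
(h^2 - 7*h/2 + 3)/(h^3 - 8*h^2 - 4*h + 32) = (h - 3/2)/(h^2 - 6*h - 16)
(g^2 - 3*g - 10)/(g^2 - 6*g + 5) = (g + 2)/(g - 1)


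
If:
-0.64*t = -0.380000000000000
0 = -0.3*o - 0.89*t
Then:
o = -1.76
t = 0.59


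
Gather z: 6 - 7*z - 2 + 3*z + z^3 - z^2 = z^3 - z^2 - 4*z + 4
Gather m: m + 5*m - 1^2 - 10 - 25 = 6*m - 36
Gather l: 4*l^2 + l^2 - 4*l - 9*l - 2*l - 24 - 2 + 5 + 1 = 5*l^2 - 15*l - 20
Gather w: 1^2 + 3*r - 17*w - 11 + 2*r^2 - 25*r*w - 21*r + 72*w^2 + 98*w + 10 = 2*r^2 - 18*r + 72*w^2 + w*(81 - 25*r)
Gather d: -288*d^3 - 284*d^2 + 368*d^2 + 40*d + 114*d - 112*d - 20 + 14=-288*d^3 + 84*d^2 + 42*d - 6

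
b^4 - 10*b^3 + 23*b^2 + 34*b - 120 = (b - 5)*(b - 4)*(b - 3)*(b + 2)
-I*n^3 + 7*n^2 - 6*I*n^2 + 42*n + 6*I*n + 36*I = (n + 6)*(n + 6*I)*(-I*n + 1)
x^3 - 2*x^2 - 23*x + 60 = (x - 4)*(x - 3)*(x + 5)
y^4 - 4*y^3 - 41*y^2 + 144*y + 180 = (y - 6)*(y - 5)*(y + 1)*(y + 6)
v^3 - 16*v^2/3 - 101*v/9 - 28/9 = (v - 7)*(v + 1/3)*(v + 4/3)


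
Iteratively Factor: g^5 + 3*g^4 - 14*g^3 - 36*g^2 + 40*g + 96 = (g + 2)*(g^4 + g^3 - 16*g^2 - 4*g + 48) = (g - 2)*(g + 2)*(g^3 + 3*g^2 - 10*g - 24) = (g - 2)*(g + 2)*(g + 4)*(g^2 - g - 6) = (g - 2)*(g + 2)^2*(g + 4)*(g - 3)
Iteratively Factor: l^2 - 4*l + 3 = (l - 1)*(l - 3)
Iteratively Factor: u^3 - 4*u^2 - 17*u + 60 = (u + 4)*(u^2 - 8*u + 15) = (u - 3)*(u + 4)*(u - 5)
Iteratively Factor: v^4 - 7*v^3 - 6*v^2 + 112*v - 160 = (v - 5)*(v^3 - 2*v^2 - 16*v + 32) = (v - 5)*(v + 4)*(v^2 - 6*v + 8) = (v - 5)*(v - 4)*(v + 4)*(v - 2)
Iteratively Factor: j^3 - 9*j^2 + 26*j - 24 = (j - 4)*(j^2 - 5*j + 6) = (j - 4)*(j - 3)*(j - 2)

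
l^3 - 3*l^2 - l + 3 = (l - 3)*(l - 1)*(l + 1)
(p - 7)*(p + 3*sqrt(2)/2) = p^2 - 7*p + 3*sqrt(2)*p/2 - 21*sqrt(2)/2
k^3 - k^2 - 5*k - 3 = (k - 3)*(k + 1)^2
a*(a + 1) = a^2 + a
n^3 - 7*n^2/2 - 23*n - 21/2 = (n - 7)*(n + 1/2)*(n + 3)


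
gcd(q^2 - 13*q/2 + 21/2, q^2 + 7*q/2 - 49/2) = q - 7/2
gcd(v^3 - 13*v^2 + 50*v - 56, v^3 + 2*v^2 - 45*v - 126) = v - 7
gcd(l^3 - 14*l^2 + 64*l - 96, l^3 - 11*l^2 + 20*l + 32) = l - 4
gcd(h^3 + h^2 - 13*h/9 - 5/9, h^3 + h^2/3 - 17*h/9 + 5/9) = h^2 + 2*h/3 - 5/3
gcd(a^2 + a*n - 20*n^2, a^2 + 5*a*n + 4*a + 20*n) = a + 5*n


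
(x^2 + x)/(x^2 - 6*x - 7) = x/(x - 7)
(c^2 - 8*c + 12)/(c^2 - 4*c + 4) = (c - 6)/(c - 2)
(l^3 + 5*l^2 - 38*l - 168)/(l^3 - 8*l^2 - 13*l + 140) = (l^2 + l - 42)/(l^2 - 12*l + 35)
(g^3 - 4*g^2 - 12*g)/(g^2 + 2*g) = g - 6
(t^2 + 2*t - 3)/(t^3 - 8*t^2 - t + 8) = (t + 3)/(t^2 - 7*t - 8)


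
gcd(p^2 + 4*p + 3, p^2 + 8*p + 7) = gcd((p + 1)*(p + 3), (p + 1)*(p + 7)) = p + 1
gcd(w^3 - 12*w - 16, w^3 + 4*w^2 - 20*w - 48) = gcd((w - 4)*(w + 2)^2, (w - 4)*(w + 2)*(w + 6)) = w^2 - 2*w - 8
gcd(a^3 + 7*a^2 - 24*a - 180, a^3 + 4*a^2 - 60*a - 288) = a^2 + 12*a + 36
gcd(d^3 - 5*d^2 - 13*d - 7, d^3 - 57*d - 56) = d + 1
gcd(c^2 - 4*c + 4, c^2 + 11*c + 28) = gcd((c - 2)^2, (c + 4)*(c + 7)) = 1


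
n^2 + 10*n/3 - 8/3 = (n - 2/3)*(n + 4)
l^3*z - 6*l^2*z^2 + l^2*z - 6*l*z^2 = l*(l - 6*z)*(l*z + z)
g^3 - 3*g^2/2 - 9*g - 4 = (g - 4)*(g + 1/2)*(g + 2)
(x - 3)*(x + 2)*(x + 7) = x^3 + 6*x^2 - 13*x - 42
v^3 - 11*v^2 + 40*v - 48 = (v - 4)^2*(v - 3)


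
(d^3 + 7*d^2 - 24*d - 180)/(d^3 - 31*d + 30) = (d + 6)/(d - 1)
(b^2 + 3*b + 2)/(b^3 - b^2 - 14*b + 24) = (b^2 + 3*b + 2)/(b^3 - b^2 - 14*b + 24)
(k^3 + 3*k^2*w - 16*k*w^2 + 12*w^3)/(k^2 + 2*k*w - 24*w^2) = (-k^2 + 3*k*w - 2*w^2)/(-k + 4*w)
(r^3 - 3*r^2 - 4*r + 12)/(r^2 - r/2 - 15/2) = 2*(r^2 - 4)/(2*r + 5)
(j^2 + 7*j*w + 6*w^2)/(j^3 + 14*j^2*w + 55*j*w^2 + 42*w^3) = 1/(j + 7*w)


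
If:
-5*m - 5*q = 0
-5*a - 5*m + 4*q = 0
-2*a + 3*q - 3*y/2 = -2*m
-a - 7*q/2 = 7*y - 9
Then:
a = -486/205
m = 54/41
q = -54/41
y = 468/205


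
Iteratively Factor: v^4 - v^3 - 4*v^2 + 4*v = (v + 2)*(v^3 - 3*v^2 + 2*v) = (v - 1)*(v + 2)*(v^2 - 2*v) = (v - 2)*(v - 1)*(v + 2)*(v)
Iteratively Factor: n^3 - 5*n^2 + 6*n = (n - 2)*(n^2 - 3*n) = (n - 3)*(n - 2)*(n)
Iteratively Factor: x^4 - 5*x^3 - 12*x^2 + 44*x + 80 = (x + 2)*(x^3 - 7*x^2 + 2*x + 40) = (x - 4)*(x + 2)*(x^2 - 3*x - 10) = (x - 4)*(x + 2)^2*(x - 5)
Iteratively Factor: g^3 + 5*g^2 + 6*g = (g + 2)*(g^2 + 3*g) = (g + 2)*(g + 3)*(g)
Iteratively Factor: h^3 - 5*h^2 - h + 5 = (h - 1)*(h^2 - 4*h - 5) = (h - 5)*(h - 1)*(h + 1)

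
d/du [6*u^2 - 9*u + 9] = 12*u - 9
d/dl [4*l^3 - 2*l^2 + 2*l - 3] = 12*l^2 - 4*l + 2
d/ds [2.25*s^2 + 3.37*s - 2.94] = 4.5*s + 3.37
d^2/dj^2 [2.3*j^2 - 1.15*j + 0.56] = 4.60000000000000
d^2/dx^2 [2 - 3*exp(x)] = -3*exp(x)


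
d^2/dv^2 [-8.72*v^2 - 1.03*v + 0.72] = -17.4400000000000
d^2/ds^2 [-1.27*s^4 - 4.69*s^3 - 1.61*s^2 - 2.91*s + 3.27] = -15.24*s^2 - 28.14*s - 3.22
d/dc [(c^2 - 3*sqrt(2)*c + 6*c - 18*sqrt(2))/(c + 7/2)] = 2*(2*c^2 + 14*c + 15*sqrt(2) + 42)/(4*c^2 + 28*c + 49)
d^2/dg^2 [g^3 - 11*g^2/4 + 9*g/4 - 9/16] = 6*g - 11/2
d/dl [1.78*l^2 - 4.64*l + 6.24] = 3.56*l - 4.64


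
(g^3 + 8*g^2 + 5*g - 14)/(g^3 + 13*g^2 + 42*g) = (g^2 + g - 2)/(g*(g + 6))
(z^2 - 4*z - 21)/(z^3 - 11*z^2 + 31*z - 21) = (z + 3)/(z^2 - 4*z + 3)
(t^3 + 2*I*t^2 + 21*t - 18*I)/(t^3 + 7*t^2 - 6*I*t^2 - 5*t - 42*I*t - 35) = (t^2 + 3*I*t + 18)/(t^2 + t*(7 - 5*I) - 35*I)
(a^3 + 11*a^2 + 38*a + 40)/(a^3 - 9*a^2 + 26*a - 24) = (a^3 + 11*a^2 + 38*a + 40)/(a^3 - 9*a^2 + 26*a - 24)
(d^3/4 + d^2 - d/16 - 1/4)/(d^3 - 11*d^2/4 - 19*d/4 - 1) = (-4*d^3 - 16*d^2 + d + 4)/(4*(-4*d^3 + 11*d^2 + 19*d + 4))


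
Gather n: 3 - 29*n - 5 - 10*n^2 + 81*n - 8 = -10*n^2 + 52*n - 10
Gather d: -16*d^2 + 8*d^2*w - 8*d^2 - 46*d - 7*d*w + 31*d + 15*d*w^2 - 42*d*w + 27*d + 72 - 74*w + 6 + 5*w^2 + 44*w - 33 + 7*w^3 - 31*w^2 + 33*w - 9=d^2*(8*w - 24) + d*(15*w^2 - 49*w + 12) + 7*w^3 - 26*w^2 + 3*w + 36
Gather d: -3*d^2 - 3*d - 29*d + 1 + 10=-3*d^2 - 32*d + 11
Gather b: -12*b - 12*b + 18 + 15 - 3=30 - 24*b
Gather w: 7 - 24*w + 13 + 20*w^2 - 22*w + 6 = 20*w^2 - 46*w + 26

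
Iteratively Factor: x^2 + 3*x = (x + 3)*(x)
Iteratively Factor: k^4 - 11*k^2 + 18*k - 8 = (k - 2)*(k^3 + 2*k^2 - 7*k + 4) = (k - 2)*(k - 1)*(k^2 + 3*k - 4) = (k - 2)*(k - 1)*(k + 4)*(k - 1)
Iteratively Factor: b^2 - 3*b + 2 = (b - 2)*(b - 1)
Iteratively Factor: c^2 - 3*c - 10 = (c + 2)*(c - 5)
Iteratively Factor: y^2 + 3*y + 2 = (y + 1)*(y + 2)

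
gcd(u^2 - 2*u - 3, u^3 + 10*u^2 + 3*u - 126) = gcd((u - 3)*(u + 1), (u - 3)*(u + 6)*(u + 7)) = u - 3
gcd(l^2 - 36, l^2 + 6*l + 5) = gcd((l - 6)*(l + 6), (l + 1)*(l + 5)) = 1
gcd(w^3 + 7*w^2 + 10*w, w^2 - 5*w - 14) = w + 2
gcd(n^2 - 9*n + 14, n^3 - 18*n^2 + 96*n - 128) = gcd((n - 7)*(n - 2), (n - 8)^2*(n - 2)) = n - 2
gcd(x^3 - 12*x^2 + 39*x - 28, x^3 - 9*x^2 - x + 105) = x - 7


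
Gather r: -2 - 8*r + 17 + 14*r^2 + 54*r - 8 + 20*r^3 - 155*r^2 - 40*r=20*r^3 - 141*r^2 + 6*r + 7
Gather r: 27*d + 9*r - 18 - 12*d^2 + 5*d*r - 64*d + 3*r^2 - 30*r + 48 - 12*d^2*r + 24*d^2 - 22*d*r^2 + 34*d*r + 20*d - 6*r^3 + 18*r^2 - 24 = 12*d^2 - 17*d - 6*r^3 + r^2*(21 - 22*d) + r*(-12*d^2 + 39*d - 21) + 6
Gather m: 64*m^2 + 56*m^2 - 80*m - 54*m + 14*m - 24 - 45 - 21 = 120*m^2 - 120*m - 90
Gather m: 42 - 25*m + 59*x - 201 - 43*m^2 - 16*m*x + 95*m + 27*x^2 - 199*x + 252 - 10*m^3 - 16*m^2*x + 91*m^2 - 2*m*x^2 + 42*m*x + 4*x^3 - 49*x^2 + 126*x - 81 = -10*m^3 + m^2*(48 - 16*x) + m*(-2*x^2 + 26*x + 70) + 4*x^3 - 22*x^2 - 14*x + 12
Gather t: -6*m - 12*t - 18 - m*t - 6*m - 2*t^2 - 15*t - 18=-12*m - 2*t^2 + t*(-m - 27) - 36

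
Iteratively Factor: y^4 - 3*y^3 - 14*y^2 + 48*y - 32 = (y - 1)*(y^3 - 2*y^2 - 16*y + 32) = (y - 1)*(y + 4)*(y^2 - 6*y + 8) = (y - 4)*(y - 1)*(y + 4)*(y - 2)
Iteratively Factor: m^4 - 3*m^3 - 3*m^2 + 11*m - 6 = (m - 1)*(m^3 - 2*m^2 - 5*m + 6) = (m - 1)*(m + 2)*(m^2 - 4*m + 3) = (m - 1)^2*(m + 2)*(m - 3)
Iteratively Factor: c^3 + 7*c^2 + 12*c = (c + 4)*(c^2 + 3*c) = c*(c + 4)*(c + 3)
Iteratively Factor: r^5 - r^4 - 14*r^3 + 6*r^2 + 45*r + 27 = (r + 1)*(r^4 - 2*r^3 - 12*r^2 + 18*r + 27) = (r + 1)^2*(r^3 - 3*r^2 - 9*r + 27) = (r + 1)^2*(r + 3)*(r^2 - 6*r + 9) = (r - 3)*(r + 1)^2*(r + 3)*(r - 3)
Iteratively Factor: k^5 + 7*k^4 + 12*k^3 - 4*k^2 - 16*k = (k - 1)*(k^4 + 8*k^3 + 20*k^2 + 16*k) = (k - 1)*(k + 2)*(k^3 + 6*k^2 + 8*k) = k*(k - 1)*(k + 2)*(k^2 + 6*k + 8) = k*(k - 1)*(k + 2)*(k + 4)*(k + 2)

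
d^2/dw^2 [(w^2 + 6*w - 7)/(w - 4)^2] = 2*(14*w + 43)/(w^4 - 16*w^3 + 96*w^2 - 256*w + 256)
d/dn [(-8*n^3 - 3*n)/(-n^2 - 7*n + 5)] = (8*n^4 + 112*n^3 - 123*n^2 - 15)/(n^4 + 14*n^3 + 39*n^2 - 70*n + 25)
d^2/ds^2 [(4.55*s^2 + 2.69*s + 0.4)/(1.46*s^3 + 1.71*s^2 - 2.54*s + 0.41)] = (19.39756*s^6 + 34.404024*s^5 + 151.766124*s^4 + 53.05521*s^3 - 40.345158*s^2 - 23.176554*s + 11.732842)/(3.112136*s^9 + 10.935108*s^8 - 3.435234*s^7 - 30.426105*s^6 + 12.118002*s^5 + 27.570687*s^4 - 26.33555*s^3 + 8.797821*s^2 - 1.280922*s + 0.068921)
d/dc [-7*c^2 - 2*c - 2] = -14*c - 2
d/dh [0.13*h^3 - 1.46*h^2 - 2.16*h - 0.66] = 0.39*h^2 - 2.92*h - 2.16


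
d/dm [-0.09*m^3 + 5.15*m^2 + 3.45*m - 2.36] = -0.27*m^2 + 10.3*m + 3.45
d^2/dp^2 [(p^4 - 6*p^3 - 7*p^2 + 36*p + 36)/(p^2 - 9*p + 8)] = 2*(p^6 - 27*p^5 + 267*p^4 - 1041*p^3 + 1956*p^2 - 2988*p + 4772)/(p^6 - 27*p^5 + 267*p^4 - 1161*p^3 + 2136*p^2 - 1728*p + 512)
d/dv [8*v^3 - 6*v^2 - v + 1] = 24*v^2 - 12*v - 1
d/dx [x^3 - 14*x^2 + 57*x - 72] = 3*x^2 - 28*x + 57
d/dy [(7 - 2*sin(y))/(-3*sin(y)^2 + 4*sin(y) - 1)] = 2*(-3*sin(y)^2 + 21*sin(y) - 13)*cos(y)/((sin(y) - 1)^2*(3*sin(y) - 1)^2)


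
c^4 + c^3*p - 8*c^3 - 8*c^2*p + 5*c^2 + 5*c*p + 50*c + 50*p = (c - 5)^2*(c + 2)*(c + p)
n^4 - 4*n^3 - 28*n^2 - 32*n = n*(n - 8)*(n + 2)^2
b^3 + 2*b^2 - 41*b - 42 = (b - 6)*(b + 1)*(b + 7)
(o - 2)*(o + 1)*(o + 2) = o^3 + o^2 - 4*o - 4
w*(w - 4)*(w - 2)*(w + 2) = w^4 - 4*w^3 - 4*w^2 + 16*w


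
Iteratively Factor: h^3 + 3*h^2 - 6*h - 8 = (h + 4)*(h^2 - h - 2) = (h - 2)*(h + 4)*(h + 1)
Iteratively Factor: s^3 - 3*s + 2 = (s - 1)*(s^2 + s - 2) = (s - 1)^2*(s + 2)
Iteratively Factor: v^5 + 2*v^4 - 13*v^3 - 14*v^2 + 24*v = (v - 1)*(v^4 + 3*v^3 - 10*v^2 - 24*v) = (v - 3)*(v - 1)*(v^3 + 6*v^2 + 8*v) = (v - 3)*(v - 1)*(v + 4)*(v^2 + 2*v) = v*(v - 3)*(v - 1)*(v + 4)*(v + 2)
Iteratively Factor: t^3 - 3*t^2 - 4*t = (t + 1)*(t^2 - 4*t) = t*(t + 1)*(t - 4)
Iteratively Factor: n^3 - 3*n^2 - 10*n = (n + 2)*(n^2 - 5*n) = n*(n + 2)*(n - 5)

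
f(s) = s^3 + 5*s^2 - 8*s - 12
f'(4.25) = 88.69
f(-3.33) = 33.16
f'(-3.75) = -3.31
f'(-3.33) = -8.03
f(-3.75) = 35.58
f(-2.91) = 28.98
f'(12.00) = 544.00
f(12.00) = 2340.00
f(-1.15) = 2.29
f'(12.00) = 544.00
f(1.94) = -1.40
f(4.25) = 121.08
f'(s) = 3*s^2 + 10*s - 8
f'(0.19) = -5.99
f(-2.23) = 19.61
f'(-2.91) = -11.70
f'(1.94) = 22.69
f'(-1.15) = -15.53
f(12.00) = 2340.00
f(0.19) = -13.33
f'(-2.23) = -15.38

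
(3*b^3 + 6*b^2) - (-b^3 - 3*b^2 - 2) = 4*b^3 + 9*b^2 + 2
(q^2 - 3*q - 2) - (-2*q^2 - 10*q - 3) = 3*q^2 + 7*q + 1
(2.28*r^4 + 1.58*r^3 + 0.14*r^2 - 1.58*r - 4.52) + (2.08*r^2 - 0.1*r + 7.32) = 2.28*r^4 + 1.58*r^3 + 2.22*r^2 - 1.68*r + 2.8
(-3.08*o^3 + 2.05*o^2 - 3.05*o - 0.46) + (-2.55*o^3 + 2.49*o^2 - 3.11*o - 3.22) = -5.63*o^3 + 4.54*o^2 - 6.16*o - 3.68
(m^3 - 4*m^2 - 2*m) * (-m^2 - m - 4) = -m^5 + 3*m^4 + 2*m^3 + 18*m^2 + 8*m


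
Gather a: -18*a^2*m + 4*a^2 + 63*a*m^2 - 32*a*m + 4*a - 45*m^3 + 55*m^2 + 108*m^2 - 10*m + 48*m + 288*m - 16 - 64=a^2*(4 - 18*m) + a*(63*m^2 - 32*m + 4) - 45*m^3 + 163*m^2 + 326*m - 80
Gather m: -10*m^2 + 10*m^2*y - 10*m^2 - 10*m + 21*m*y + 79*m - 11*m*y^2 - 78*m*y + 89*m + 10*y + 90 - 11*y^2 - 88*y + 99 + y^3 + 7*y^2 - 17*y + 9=m^2*(10*y - 20) + m*(-11*y^2 - 57*y + 158) + y^3 - 4*y^2 - 95*y + 198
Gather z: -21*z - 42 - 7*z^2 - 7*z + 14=-7*z^2 - 28*z - 28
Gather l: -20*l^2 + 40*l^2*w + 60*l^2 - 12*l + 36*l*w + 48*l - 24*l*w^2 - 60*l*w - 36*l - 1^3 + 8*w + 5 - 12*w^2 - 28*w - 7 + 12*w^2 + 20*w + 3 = l^2*(40*w + 40) + l*(-24*w^2 - 24*w)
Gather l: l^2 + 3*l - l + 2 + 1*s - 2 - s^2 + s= l^2 + 2*l - s^2 + 2*s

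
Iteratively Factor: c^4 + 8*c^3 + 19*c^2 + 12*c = (c + 1)*(c^3 + 7*c^2 + 12*c) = (c + 1)*(c + 3)*(c^2 + 4*c) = c*(c + 1)*(c + 3)*(c + 4)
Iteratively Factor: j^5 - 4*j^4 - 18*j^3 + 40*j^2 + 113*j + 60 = (j + 1)*(j^4 - 5*j^3 - 13*j^2 + 53*j + 60) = (j - 5)*(j + 1)*(j^3 - 13*j - 12) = (j - 5)*(j + 1)^2*(j^2 - j - 12) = (j - 5)*(j - 4)*(j + 1)^2*(j + 3)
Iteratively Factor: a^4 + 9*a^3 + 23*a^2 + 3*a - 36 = (a + 3)*(a^3 + 6*a^2 + 5*a - 12) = (a + 3)^2*(a^2 + 3*a - 4) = (a + 3)^2*(a + 4)*(a - 1)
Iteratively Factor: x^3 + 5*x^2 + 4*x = (x + 1)*(x^2 + 4*x) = x*(x + 1)*(x + 4)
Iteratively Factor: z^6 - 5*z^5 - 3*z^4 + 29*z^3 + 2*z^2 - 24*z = (z + 1)*(z^5 - 6*z^4 + 3*z^3 + 26*z^2 - 24*z) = (z + 1)*(z + 2)*(z^4 - 8*z^3 + 19*z^2 - 12*z) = (z - 1)*(z + 1)*(z + 2)*(z^3 - 7*z^2 + 12*z) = (z - 4)*(z - 1)*(z + 1)*(z + 2)*(z^2 - 3*z) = z*(z - 4)*(z - 1)*(z + 1)*(z + 2)*(z - 3)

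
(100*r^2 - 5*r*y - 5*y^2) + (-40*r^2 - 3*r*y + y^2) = 60*r^2 - 8*r*y - 4*y^2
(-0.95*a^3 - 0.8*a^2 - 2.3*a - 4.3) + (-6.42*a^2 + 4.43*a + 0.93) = -0.95*a^3 - 7.22*a^2 + 2.13*a - 3.37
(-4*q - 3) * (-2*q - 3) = 8*q^2 + 18*q + 9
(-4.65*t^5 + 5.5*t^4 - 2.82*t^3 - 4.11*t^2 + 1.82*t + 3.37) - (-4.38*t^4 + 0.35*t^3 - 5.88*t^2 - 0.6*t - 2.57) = -4.65*t^5 + 9.88*t^4 - 3.17*t^3 + 1.77*t^2 + 2.42*t + 5.94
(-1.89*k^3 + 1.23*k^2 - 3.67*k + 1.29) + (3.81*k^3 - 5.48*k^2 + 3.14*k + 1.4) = 1.92*k^3 - 4.25*k^2 - 0.53*k + 2.69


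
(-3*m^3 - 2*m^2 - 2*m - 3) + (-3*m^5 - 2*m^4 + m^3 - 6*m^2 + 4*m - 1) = -3*m^5 - 2*m^4 - 2*m^3 - 8*m^2 + 2*m - 4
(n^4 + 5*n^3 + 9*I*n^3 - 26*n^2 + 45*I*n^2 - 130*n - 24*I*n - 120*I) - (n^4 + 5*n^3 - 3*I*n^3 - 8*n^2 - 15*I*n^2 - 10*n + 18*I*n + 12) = 12*I*n^3 - 18*n^2 + 60*I*n^2 - 120*n - 42*I*n - 12 - 120*I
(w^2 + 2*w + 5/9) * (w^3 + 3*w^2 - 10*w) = w^5 + 5*w^4 - 31*w^3/9 - 55*w^2/3 - 50*w/9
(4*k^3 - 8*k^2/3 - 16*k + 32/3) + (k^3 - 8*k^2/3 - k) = 5*k^3 - 16*k^2/3 - 17*k + 32/3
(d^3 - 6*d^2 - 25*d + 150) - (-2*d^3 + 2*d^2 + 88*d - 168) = 3*d^3 - 8*d^2 - 113*d + 318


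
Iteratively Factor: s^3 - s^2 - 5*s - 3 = (s + 1)*(s^2 - 2*s - 3) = (s + 1)^2*(s - 3)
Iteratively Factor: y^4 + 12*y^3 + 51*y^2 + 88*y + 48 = (y + 4)*(y^3 + 8*y^2 + 19*y + 12) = (y + 3)*(y + 4)*(y^2 + 5*y + 4) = (y + 3)*(y + 4)^2*(y + 1)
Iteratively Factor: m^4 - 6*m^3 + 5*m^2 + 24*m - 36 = (m - 2)*(m^3 - 4*m^2 - 3*m + 18) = (m - 2)*(m + 2)*(m^2 - 6*m + 9) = (m - 3)*(m - 2)*(m + 2)*(m - 3)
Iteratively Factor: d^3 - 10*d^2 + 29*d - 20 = (d - 1)*(d^2 - 9*d + 20) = (d - 5)*(d - 1)*(d - 4)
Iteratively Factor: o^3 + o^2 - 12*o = (o)*(o^2 + o - 12) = o*(o + 4)*(o - 3)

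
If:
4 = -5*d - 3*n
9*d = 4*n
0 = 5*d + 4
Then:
No Solution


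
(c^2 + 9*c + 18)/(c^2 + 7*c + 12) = (c + 6)/(c + 4)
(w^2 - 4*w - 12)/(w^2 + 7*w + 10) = (w - 6)/(w + 5)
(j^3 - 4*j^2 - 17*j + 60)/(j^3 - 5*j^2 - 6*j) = (-j^3 + 4*j^2 + 17*j - 60)/(j*(-j^2 + 5*j + 6))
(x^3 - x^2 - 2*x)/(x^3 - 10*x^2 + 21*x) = (x^2 - x - 2)/(x^2 - 10*x + 21)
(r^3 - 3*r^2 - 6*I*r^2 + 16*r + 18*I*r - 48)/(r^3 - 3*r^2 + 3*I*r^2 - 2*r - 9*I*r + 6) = (r - 8*I)/(r + I)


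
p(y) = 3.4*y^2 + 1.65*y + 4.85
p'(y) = 6.8*y + 1.65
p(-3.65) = 44.12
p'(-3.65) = -23.17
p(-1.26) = 8.17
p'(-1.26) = -6.92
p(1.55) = 15.58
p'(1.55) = 12.19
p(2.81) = 36.33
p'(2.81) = 20.76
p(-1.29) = 8.38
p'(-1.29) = -7.12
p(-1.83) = 13.22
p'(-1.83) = -10.79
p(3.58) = 54.33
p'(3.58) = 25.99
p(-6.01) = 117.74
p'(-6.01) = -39.22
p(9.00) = 295.10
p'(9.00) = 62.85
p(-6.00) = 117.35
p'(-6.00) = -39.15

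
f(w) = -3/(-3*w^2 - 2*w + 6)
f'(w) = -3*(6*w + 2)/(-3*w^2 - 2*w + 6)^2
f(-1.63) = -2.33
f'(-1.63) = 14.04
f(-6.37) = 0.03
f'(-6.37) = 0.01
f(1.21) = 3.69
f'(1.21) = -42.10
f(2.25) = 0.22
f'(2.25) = -0.25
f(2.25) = 0.22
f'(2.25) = -0.25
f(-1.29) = -0.84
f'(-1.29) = 1.34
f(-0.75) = -0.52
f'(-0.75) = 0.22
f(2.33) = 0.20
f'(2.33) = -0.21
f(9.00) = 0.01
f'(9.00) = 0.00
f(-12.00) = 0.01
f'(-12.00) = 0.00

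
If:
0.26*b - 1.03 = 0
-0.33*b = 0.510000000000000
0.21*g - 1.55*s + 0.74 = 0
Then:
No Solution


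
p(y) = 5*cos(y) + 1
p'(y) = -5*sin(y)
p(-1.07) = 3.40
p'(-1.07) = 4.39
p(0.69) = 4.86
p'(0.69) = -3.18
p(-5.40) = 4.17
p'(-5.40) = -3.86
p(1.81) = -0.18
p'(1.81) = -4.86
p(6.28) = 6.00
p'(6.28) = 0.02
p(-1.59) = 0.90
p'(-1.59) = 5.00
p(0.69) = 4.86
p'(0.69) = -3.18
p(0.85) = 4.30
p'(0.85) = -3.76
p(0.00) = 6.00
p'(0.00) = 0.00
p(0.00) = 6.00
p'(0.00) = 0.00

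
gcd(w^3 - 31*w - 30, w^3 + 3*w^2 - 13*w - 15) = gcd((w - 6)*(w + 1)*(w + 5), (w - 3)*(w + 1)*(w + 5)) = w^2 + 6*w + 5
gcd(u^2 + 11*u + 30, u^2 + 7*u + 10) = u + 5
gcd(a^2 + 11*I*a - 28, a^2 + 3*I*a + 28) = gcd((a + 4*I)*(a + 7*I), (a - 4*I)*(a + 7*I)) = a + 7*I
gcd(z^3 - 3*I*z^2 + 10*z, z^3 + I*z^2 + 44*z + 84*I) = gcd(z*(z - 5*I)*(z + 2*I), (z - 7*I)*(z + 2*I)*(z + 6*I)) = z + 2*I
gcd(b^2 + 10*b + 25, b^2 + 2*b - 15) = b + 5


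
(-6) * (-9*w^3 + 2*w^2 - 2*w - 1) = 54*w^3 - 12*w^2 + 12*w + 6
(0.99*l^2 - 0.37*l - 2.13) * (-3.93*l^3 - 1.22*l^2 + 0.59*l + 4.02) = -3.8907*l^5 + 0.2463*l^4 + 9.4064*l^3 + 6.3601*l^2 - 2.7441*l - 8.5626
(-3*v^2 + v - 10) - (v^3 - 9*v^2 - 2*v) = -v^3 + 6*v^2 + 3*v - 10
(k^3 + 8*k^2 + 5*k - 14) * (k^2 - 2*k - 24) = k^5 + 6*k^4 - 35*k^3 - 216*k^2 - 92*k + 336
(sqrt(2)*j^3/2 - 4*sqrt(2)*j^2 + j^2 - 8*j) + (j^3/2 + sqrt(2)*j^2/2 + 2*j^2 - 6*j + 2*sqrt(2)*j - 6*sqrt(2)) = j^3/2 + sqrt(2)*j^3/2 - 7*sqrt(2)*j^2/2 + 3*j^2 - 14*j + 2*sqrt(2)*j - 6*sqrt(2)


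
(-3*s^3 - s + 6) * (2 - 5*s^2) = 15*s^5 - s^3 - 30*s^2 - 2*s + 12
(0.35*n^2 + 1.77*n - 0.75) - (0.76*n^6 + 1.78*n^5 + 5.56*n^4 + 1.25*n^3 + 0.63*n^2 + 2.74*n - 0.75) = -0.76*n^6 - 1.78*n^5 - 5.56*n^4 - 1.25*n^3 - 0.28*n^2 - 0.97*n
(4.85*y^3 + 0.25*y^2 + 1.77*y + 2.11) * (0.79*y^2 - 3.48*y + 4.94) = 3.8315*y^5 - 16.6805*y^4 + 24.4873*y^3 - 3.2577*y^2 + 1.401*y + 10.4234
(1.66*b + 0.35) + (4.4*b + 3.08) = 6.06*b + 3.43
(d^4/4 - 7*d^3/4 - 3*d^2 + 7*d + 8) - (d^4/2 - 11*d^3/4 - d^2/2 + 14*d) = -d^4/4 + d^3 - 5*d^2/2 - 7*d + 8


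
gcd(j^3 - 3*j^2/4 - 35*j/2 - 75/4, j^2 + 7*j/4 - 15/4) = j + 3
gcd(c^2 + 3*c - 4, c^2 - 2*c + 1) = c - 1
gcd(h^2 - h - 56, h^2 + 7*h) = h + 7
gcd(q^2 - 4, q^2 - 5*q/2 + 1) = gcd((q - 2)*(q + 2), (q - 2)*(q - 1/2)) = q - 2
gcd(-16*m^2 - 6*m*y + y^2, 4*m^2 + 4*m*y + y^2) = 2*m + y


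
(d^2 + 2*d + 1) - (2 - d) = d^2 + 3*d - 1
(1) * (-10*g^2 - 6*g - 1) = -10*g^2 - 6*g - 1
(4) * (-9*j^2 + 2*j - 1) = -36*j^2 + 8*j - 4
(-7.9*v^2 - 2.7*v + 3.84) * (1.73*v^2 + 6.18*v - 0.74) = -13.667*v^4 - 53.493*v^3 - 4.1968*v^2 + 25.7292*v - 2.8416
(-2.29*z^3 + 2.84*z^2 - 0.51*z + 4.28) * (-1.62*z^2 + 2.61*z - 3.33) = 3.7098*z^5 - 10.5777*z^4 + 15.8643*z^3 - 17.7219*z^2 + 12.8691*z - 14.2524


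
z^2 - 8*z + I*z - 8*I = (z - 8)*(z + I)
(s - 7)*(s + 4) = s^2 - 3*s - 28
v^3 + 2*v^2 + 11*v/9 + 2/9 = (v + 1/3)*(v + 2/3)*(v + 1)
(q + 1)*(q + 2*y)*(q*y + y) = q^3*y + 2*q^2*y^2 + 2*q^2*y + 4*q*y^2 + q*y + 2*y^2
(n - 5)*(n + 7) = n^2 + 2*n - 35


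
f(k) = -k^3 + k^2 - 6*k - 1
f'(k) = -3*k^2 + 2*k - 6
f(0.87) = -6.12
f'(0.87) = -6.53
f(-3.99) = 102.38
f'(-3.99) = -61.74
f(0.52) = -3.99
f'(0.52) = -5.77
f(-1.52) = 13.94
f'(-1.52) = -15.97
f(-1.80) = 18.87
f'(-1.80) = -19.32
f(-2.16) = 26.70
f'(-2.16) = -24.32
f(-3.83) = 92.83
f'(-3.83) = -57.67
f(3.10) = -39.78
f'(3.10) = -28.63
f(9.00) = -703.00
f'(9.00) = -231.00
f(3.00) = -37.00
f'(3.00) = -27.00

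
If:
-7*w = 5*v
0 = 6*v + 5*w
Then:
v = 0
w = 0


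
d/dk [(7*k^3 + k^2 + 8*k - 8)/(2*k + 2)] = (7*k^3 + 11*k^2 + k + 8)/(k^2 + 2*k + 1)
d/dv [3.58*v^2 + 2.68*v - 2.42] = 7.16*v + 2.68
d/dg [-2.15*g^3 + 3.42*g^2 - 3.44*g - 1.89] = -6.45*g^2 + 6.84*g - 3.44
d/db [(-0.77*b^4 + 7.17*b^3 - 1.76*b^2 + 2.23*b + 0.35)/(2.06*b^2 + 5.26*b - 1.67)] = (-3.1724*b^5 + 2.61959999999999*b^4 + 80.572*b^3 - 49.7731*b^2 + 4.4364*b - 5.5651)/(4.2436*b^4 + 21.6712*b^3 + 20.7872*b^2 - 17.5684*b + 2.7889)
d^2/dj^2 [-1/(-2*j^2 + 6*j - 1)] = 4*(-2*j^2 + 6*j + 2*(2*j - 3)^2 - 1)/(2*j^2 - 6*j + 1)^3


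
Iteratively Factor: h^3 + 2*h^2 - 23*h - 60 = (h - 5)*(h^2 + 7*h + 12) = (h - 5)*(h + 3)*(h + 4)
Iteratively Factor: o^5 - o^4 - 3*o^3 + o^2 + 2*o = (o - 2)*(o^4 + o^3 - o^2 - o) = (o - 2)*(o + 1)*(o^3 - o) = o*(o - 2)*(o + 1)*(o^2 - 1) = o*(o - 2)*(o + 1)^2*(o - 1)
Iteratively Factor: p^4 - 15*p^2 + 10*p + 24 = (p - 3)*(p^3 + 3*p^2 - 6*p - 8) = (p - 3)*(p + 1)*(p^2 + 2*p - 8) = (p - 3)*(p - 2)*(p + 1)*(p + 4)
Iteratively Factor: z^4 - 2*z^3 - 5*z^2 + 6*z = (z + 2)*(z^3 - 4*z^2 + 3*z) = (z - 1)*(z + 2)*(z^2 - 3*z) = (z - 3)*(z - 1)*(z + 2)*(z)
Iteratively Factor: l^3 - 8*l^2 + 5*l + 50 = (l - 5)*(l^2 - 3*l - 10) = (l - 5)^2*(l + 2)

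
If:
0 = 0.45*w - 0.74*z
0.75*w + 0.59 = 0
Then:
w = -0.79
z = -0.48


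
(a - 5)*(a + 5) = a^2 - 25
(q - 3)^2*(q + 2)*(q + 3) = q^4 - q^3 - 15*q^2 + 9*q + 54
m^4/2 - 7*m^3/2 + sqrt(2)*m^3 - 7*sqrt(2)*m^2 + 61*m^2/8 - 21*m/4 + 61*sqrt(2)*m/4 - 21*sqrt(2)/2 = (m/2 + sqrt(2))*(m - 7/2)*(m - 2)*(m - 3/2)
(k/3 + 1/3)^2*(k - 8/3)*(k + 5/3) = k^4/9 + k^3/9 - 49*k^2/81 - 89*k/81 - 40/81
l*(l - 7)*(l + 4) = l^3 - 3*l^2 - 28*l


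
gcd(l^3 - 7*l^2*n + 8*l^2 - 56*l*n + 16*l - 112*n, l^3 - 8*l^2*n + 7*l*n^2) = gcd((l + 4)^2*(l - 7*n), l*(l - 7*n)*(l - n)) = l - 7*n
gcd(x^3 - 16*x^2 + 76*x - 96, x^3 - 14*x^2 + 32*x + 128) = x - 8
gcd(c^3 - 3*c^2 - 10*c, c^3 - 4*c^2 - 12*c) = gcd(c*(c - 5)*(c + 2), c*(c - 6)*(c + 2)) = c^2 + 2*c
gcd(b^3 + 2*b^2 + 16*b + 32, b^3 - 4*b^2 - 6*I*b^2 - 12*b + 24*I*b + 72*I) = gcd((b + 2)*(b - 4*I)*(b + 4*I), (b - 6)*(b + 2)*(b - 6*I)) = b + 2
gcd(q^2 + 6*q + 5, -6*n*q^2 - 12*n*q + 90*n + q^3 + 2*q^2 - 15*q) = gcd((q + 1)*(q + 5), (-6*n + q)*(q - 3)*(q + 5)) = q + 5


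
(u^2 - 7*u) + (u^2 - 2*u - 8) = 2*u^2 - 9*u - 8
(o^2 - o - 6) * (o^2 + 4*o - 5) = o^4 + 3*o^3 - 15*o^2 - 19*o + 30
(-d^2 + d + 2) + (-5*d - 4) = -d^2 - 4*d - 2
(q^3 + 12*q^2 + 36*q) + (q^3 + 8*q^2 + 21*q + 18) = 2*q^3 + 20*q^2 + 57*q + 18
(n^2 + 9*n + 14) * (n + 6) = n^3 + 15*n^2 + 68*n + 84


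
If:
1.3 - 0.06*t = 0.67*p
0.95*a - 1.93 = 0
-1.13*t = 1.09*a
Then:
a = 2.03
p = 2.12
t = -1.96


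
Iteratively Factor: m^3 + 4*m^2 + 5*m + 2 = (m + 1)*(m^2 + 3*m + 2) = (m + 1)*(m + 2)*(m + 1)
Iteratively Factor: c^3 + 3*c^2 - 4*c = (c + 4)*(c^2 - c) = (c - 1)*(c + 4)*(c)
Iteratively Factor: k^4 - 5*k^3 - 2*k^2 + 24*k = (k - 4)*(k^3 - k^2 - 6*k) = (k - 4)*(k - 3)*(k^2 + 2*k) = k*(k - 4)*(k - 3)*(k + 2)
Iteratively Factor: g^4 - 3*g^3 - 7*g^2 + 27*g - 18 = (g - 3)*(g^3 - 7*g + 6) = (g - 3)*(g - 1)*(g^2 + g - 6) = (g - 3)*(g - 2)*(g - 1)*(g + 3)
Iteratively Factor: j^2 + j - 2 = (j + 2)*(j - 1)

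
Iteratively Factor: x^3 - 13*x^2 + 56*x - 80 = (x - 5)*(x^2 - 8*x + 16) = (x - 5)*(x - 4)*(x - 4)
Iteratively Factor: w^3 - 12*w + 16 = (w + 4)*(w^2 - 4*w + 4) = (w - 2)*(w + 4)*(w - 2)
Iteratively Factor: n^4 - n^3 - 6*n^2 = (n)*(n^3 - n^2 - 6*n) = n^2*(n^2 - n - 6) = n^2*(n + 2)*(n - 3)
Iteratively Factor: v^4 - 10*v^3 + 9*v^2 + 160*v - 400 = (v - 5)*(v^3 - 5*v^2 - 16*v + 80) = (v - 5)*(v + 4)*(v^2 - 9*v + 20) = (v - 5)*(v - 4)*(v + 4)*(v - 5)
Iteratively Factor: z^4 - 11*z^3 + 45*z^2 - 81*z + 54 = (z - 3)*(z^3 - 8*z^2 + 21*z - 18) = (z - 3)^2*(z^2 - 5*z + 6) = (z - 3)^3*(z - 2)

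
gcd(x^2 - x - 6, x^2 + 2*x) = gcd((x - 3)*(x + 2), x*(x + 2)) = x + 2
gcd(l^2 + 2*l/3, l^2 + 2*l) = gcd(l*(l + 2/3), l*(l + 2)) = l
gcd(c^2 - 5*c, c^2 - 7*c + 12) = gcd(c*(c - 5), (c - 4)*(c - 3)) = 1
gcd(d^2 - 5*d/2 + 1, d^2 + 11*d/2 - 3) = d - 1/2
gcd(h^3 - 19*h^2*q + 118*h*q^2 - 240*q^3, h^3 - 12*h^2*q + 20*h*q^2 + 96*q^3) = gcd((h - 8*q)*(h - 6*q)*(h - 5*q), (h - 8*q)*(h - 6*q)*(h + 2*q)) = h^2 - 14*h*q + 48*q^2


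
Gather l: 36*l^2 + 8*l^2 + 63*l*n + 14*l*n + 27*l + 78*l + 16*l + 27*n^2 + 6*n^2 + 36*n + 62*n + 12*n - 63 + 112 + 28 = 44*l^2 + l*(77*n + 121) + 33*n^2 + 110*n + 77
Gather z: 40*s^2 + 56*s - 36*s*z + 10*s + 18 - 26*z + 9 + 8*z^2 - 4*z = 40*s^2 + 66*s + 8*z^2 + z*(-36*s - 30) + 27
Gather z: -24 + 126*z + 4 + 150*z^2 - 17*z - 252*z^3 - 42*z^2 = -252*z^3 + 108*z^2 + 109*z - 20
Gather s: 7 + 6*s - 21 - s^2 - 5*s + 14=-s^2 + s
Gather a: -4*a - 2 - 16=-4*a - 18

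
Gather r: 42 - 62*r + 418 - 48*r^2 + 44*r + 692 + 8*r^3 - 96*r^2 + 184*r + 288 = 8*r^3 - 144*r^2 + 166*r + 1440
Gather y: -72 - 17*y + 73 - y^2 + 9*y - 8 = -y^2 - 8*y - 7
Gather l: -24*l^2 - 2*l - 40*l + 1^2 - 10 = -24*l^2 - 42*l - 9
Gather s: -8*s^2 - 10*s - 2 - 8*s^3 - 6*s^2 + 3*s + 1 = -8*s^3 - 14*s^2 - 7*s - 1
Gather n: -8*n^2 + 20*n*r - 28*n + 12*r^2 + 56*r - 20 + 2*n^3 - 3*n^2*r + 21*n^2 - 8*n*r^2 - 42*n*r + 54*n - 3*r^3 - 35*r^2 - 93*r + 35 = 2*n^3 + n^2*(13 - 3*r) + n*(-8*r^2 - 22*r + 26) - 3*r^3 - 23*r^2 - 37*r + 15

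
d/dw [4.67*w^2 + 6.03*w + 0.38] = 9.34*w + 6.03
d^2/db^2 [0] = 0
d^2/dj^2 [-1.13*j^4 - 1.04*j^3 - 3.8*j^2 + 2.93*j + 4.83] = -13.56*j^2 - 6.24*j - 7.6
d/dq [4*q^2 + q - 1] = 8*q + 1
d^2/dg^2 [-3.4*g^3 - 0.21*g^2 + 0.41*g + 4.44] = -20.4*g - 0.42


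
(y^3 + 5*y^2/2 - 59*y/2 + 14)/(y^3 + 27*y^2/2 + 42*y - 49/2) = (y - 4)/(y + 7)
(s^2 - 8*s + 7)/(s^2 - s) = (s - 7)/s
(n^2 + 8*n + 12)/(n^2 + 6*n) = (n + 2)/n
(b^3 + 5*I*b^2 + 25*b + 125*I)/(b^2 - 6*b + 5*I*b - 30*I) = (b^2 + 25)/(b - 6)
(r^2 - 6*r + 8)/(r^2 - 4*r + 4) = (r - 4)/(r - 2)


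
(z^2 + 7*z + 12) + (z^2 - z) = 2*z^2 + 6*z + 12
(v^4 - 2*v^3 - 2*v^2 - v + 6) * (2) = 2*v^4 - 4*v^3 - 4*v^2 - 2*v + 12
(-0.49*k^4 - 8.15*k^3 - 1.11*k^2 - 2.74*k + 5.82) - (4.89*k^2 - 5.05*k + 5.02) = -0.49*k^4 - 8.15*k^3 - 6.0*k^2 + 2.31*k + 0.800000000000001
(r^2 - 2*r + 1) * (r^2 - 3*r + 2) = r^4 - 5*r^3 + 9*r^2 - 7*r + 2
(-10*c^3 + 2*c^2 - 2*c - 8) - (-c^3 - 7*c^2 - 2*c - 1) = -9*c^3 + 9*c^2 - 7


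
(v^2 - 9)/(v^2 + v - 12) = (v + 3)/(v + 4)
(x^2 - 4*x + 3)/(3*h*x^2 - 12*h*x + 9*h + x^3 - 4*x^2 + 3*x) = 1/(3*h + x)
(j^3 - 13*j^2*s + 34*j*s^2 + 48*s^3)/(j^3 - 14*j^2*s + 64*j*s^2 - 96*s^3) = (j^2 - 7*j*s - 8*s^2)/(j^2 - 8*j*s + 16*s^2)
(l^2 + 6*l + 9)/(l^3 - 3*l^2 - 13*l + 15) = (l + 3)/(l^2 - 6*l + 5)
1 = 1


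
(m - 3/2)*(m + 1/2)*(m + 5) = m^3 + 4*m^2 - 23*m/4 - 15/4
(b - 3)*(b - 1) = b^2 - 4*b + 3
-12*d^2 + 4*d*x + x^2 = (-2*d + x)*(6*d + x)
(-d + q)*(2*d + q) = -2*d^2 + d*q + q^2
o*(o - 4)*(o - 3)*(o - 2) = o^4 - 9*o^3 + 26*o^2 - 24*o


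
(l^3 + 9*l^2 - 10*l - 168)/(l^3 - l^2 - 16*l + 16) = (l^2 + 13*l + 42)/(l^2 + 3*l - 4)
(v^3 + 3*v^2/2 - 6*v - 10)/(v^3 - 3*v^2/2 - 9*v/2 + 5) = (v + 2)/(v - 1)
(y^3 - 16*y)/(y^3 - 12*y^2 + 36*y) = (y^2 - 16)/(y^2 - 12*y + 36)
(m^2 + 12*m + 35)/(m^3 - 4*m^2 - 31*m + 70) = (m + 7)/(m^2 - 9*m + 14)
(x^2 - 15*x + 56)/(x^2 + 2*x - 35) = (x^2 - 15*x + 56)/(x^2 + 2*x - 35)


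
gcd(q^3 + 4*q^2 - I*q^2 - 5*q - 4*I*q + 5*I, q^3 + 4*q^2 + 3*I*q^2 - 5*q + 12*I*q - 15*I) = q^2 + 4*q - 5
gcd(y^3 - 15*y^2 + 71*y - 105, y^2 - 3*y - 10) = y - 5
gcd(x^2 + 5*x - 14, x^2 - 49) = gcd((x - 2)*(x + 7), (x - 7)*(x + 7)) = x + 7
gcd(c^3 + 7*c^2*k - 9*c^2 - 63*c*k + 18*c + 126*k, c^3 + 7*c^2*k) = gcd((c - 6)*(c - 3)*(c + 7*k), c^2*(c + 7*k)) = c + 7*k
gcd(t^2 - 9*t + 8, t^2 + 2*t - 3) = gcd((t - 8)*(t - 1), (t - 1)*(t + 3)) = t - 1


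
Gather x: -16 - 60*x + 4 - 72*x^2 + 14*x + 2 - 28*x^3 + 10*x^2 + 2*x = -28*x^3 - 62*x^2 - 44*x - 10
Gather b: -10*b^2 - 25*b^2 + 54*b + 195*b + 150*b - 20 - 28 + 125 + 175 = -35*b^2 + 399*b + 252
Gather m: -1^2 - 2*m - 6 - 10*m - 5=-12*m - 12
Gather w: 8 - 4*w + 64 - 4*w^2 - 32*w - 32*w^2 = -36*w^2 - 36*w + 72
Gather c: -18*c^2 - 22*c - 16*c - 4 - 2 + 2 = -18*c^2 - 38*c - 4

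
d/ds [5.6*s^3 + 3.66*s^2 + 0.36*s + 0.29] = 16.8*s^2 + 7.32*s + 0.36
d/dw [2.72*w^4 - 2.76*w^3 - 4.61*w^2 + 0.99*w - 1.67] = 10.88*w^3 - 8.28*w^2 - 9.22*w + 0.99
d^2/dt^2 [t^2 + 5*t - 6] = 2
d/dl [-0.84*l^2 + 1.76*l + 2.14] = 1.76 - 1.68*l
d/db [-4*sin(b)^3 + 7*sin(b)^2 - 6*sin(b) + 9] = 2*(-6*sin(b)^2 + 7*sin(b) - 3)*cos(b)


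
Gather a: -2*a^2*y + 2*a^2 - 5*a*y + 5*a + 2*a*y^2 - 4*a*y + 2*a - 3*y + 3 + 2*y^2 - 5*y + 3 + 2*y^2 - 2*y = a^2*(2 - 2*y) + a*(2*y^2 - 9*y + 7) + 4*y^2 - 10*y + 6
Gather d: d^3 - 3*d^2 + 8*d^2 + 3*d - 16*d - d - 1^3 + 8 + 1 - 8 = d^3 + 5*d^2 - 14*d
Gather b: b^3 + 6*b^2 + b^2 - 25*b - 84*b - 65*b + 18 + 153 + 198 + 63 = b^3 + 7*b^2 - 174*b + 432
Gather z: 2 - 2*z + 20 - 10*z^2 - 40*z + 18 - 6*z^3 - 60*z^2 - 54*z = -6*z^3 - 70*z^2 - 96*z + 40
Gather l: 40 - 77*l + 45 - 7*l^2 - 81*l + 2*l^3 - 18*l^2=2*l^3 - 25*l^2 - 158*l + 85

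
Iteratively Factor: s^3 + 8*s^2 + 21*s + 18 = (s + 3)*(s^2 + 5*s + 6) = (s + 2)*(s + 3)*(s + 3)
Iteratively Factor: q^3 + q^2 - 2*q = (q)*(q^2 + q - 2) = q*(q - 1)*(q + 2)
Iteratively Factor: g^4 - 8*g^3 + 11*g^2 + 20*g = (g + 1)*(g^3 - 9*g^2 + 20*g) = (g - 4)*(g + 1)*(g^2 - 5*g) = g*(g - 4)*(g + 1)*(g - 5)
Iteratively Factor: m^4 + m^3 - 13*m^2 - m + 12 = (m + 4)*(m^3 - 3*m^2 - m + 3) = (m + 1)*(m + 4)*(m^2 - 4*m + 3) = (m - 3)*(m + 1)*(m + 4)*(m - 1)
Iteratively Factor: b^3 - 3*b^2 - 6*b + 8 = (b + 2)*(b^2 - 5*b + 4) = (b - 1)*(b + 2)*(b - 4)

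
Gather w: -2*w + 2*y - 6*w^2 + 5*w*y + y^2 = -6*w^2 + w*(5*y - 2) + y^2 + 2*y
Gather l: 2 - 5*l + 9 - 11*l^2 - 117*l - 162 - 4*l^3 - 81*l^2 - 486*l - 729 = -4*l^3 - 92*l^2 - 608*l - 880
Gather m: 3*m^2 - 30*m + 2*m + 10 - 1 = 3*m^2 - 28*m + 9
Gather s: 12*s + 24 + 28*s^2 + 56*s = 28*s^2 + 68*s + 24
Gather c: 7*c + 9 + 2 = 7*c + 11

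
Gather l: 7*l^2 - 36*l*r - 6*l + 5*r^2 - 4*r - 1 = 7*l^2 + l*(-36*r - 6) + 5*r^2 - 4*r - 1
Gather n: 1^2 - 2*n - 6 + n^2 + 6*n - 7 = n^2 + 4*n - 12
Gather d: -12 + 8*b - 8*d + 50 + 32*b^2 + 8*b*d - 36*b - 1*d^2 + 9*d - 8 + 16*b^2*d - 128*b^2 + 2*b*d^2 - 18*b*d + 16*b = -96*b^2 - 12*b + d^2*(2*b - 1) + d*(16*b^2 - 10*b + 1) + 30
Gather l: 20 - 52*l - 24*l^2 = -24*l^2 - 52*l + 20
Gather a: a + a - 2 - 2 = 2*a - 4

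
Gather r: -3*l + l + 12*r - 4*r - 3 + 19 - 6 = -2*l + 8*r + 10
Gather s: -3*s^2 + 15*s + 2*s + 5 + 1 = -3*s^2 + 17*s + 6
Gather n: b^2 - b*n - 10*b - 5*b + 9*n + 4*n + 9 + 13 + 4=b^2 - 15*b + n*(13 - b) + 26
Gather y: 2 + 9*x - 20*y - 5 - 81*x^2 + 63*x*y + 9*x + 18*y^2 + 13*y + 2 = -81*x^2 + 18*x + 18*y^2 + y*(63*x - 7) - 1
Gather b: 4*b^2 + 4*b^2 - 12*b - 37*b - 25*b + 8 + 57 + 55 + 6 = 8*b^2 - 74*b + 126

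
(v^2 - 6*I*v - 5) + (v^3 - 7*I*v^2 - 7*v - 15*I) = v^3 + v^2 - 7*I*v^2 - 7*v - 6*I*v - 5 - 15*I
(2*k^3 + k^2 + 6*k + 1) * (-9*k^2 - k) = -18*k^5 - 11*k^4 - 55*k^3 - 15*k^2 - k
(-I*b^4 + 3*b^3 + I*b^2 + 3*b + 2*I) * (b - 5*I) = -I*b^5 - 2*b^4 - 14*I*b^3 + 8*b^2 - 13*I*b + 10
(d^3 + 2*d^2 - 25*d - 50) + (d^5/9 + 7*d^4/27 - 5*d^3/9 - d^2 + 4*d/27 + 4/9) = d^5/9 + 7*d^4/27 + 4*d^3/9 + d^2 - 671*d/27 - 446/9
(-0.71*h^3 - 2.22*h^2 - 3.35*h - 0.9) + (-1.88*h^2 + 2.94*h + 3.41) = -0.71*h^3 - 4.1*h^2 - 0.41*h + 2.51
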